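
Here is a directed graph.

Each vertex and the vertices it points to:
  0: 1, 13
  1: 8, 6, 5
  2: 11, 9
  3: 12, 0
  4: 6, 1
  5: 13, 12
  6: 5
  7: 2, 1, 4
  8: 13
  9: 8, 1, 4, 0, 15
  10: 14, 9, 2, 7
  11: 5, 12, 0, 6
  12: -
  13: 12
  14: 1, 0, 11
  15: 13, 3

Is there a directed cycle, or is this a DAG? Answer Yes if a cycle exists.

No

DFS with white/gray/black marking, starting from 7:
7 gray
  2 gray
    11 gray
      5 gray
        13 gray
          12 gray
          12 black
        13 black
        5→12: 12 black — skip
      5 black
      11→12: 12 black — skip
      0 gray
        1 gray
          8 gray
            8→13: 13 black — skip
          8 black
          6 gray
            6→5: 5 black — skip
          6 black
          1→5: 5 black — skip
        1 black
        0→13: 13 black — skip
      0 black
      11→6: 6 black — skip
    11 black
    9 gray
      9→8: 8 black — skip
      9→1: 1 black — skip
      4 gray
        4→6: 6 black — skip
        4→1: 1 black — skip
      4 black
      9→0: 0 black — skip
      15 gray
        15→13: 13 black — skip
        3 gray
          3→12: 12 black — skip
          3→0: 0 black — skip
        3 black
      15 black
    9 black
  2 black
  7→1: 1 black — skip
  7→4: 4 black — skip
7 black
10 gray
  14 gray
    14→1: 1 black — skip
    14→0: 0 black — skip
    14→11: 11 black — skip
  14 black
  10→9: 9 black — skip
  10→2: 2 black — skip
  10→7: 7 black — skip
10 black
Every edge goes to a white or black vertex — no back edge, so the graph is acyclic.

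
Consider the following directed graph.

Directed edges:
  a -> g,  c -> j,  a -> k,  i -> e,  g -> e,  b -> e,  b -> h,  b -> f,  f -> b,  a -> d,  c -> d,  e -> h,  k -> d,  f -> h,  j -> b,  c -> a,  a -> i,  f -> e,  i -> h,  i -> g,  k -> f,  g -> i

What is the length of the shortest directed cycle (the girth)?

2

For each vertex v, BFS finds the shortest path from v back to v.
The shortest such closed walk is g → i → g, length 2.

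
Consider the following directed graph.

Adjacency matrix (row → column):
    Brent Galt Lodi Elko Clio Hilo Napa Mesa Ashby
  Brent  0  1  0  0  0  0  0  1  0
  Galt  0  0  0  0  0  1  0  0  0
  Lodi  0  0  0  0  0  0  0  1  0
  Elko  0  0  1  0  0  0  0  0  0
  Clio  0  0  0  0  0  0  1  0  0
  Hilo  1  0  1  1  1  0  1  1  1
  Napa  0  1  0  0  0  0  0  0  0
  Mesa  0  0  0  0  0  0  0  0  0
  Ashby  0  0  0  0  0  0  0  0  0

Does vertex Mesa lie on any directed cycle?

Mesa lies on a cycle iff there is a path from Mesa back to itself.
Exploring from Mesa, it never reaches itself; equivalently, its strongly connected component is a singleton.

No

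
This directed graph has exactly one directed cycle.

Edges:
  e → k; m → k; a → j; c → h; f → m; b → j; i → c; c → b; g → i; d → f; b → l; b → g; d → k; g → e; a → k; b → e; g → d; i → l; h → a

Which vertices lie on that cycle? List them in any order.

DFS with gray/black marking from g:
g gray
  i gray
    c gray
      h gray
        a gray
          j gray
          j black
          k gray
          k black
        a black
      h black
      b gray
        b→g: g is gray → back edge
Back edge closes the cycle g → i → c → b → g; its vertices are {b, c, g, i}.

b, c, g, i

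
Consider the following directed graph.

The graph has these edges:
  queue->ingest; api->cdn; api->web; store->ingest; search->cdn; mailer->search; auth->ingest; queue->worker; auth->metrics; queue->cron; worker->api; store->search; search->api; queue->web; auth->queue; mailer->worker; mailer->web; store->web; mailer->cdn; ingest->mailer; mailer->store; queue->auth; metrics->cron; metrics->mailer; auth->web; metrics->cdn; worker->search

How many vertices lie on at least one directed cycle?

5

A vertex is on a directed cycle iff it belongs to a strongly connected component of size ≥ 2 (or has a self-loop).
The vertices on cycles are {auth, queue, store, ingest, mailer} — 5 in total.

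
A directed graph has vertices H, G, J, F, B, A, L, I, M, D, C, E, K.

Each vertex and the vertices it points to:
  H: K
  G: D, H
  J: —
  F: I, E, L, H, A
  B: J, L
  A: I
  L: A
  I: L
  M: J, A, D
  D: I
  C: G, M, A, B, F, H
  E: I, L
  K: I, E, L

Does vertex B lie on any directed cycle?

B lies on a cycle iff there is a path from B back to itself.
Exploring from B, it never reaches itself; equivalently, its strongly connected component is a singleton.

No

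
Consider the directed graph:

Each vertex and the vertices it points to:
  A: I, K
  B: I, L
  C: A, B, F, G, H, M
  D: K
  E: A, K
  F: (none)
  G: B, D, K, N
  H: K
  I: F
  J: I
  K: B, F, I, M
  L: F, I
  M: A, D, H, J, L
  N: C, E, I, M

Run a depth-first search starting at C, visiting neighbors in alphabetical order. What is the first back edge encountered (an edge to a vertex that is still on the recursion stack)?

M->A

DFS from C (visiting neighbors in alphabetical order); mark gray on enter, black on exit:
C gray
  A gray
    I gray
      F gray
      F black
    I black
    K gray
      B gray
        B→I: I black — skip
        L gray
          L→F: F black — skip
          L→I: I black — skip
        L black
      B black
      K→F: F black — skip
      K→I: I black — skip
      M gray
        M→A: A is gray → back edge
First back edge: M → A.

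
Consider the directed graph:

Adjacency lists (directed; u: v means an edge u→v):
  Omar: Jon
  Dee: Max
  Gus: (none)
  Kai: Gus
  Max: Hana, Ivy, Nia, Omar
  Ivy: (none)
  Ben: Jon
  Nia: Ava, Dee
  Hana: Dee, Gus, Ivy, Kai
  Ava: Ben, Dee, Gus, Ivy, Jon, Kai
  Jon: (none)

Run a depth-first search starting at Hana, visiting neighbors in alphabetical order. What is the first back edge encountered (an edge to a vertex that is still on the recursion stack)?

DFS from Hana (visiting neighbors in alphabetical order); mark gray on enter, black on exit:
Hana gray
  Dee gray
    Max gray
      Max→Hana: Hana is gray → back edge
First back edge: Max → Hana.

Max→Hana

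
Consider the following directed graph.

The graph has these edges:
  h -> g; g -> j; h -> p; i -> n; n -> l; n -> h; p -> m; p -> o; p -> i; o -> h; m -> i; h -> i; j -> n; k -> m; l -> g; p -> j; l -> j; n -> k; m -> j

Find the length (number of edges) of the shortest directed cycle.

For each vertex v, BFS finds the shortest path from v back to v.
The shortest such closed walk is n → h → i → n, length 3.

3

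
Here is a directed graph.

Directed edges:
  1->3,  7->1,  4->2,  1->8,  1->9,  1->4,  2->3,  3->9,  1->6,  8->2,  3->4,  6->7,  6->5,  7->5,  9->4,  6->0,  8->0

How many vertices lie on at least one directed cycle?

7

A vertex is on a directed cycle iff it belongs to a strongly connected component of size ≥ 2 (or has a self-loop).
The vertices on cycles are {1, 2, 3, 4, 6, 7, 9} — 7 in total.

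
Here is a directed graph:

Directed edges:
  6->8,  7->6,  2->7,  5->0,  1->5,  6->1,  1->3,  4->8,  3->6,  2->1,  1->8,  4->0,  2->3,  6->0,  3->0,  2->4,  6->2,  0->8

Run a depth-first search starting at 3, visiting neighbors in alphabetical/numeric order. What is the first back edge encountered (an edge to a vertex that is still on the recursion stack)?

1->3

DFS from 3 (visiting neighbors in alphabetical/numeric order); mark gray on enter, black on exit:
3 gray
  0 gray
    8 gray
    8 black
  0 black
  6 gray
    6→0: 0 black — skip
    1 gray
      1→3: 3 is gray → back edge
First back edge: 1 → 3.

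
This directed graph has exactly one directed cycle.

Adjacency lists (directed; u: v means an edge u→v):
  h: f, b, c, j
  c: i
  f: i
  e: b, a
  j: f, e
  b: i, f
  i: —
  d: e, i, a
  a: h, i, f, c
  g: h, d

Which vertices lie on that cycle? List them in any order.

a, e, h, j

DFS with gray/black marking from h:
h gray
  f gray
    i gray
    i black
  f black
  b gray
    b→i: i black — skip
    b→f: f black — skip
  b black
  c gray
    c→i: i black — skip
  c black
  j gray
    j→f: f black — skip
    e gray
      e→b: b black — skip
      a gray
        a→h: h is gray → back edge
Back edge closes the cycle h → j → e → a → h; its vertices are {a, e, h, j}.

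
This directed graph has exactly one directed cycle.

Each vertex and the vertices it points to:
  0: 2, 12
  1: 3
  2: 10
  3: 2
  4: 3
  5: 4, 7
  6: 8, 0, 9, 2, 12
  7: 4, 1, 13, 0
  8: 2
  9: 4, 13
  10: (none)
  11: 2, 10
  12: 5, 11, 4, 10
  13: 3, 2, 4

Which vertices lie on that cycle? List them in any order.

0, 5, 7, 12

DFS with gray/black marking from 12:
12 gray
  5 gray
    4 gray
      3 gray
        2 gray
          10 gray
          10 black
        2 black
      3 black
    4 black
    7 gray
      7→4: 4 black — skip
      1 gray
        1→3: 3 black — skip
      1 black
      13 gray
        13→3: 3 black — skip
        13→2: 2 black — skip
        13→4: 4 black — skip
      13 black
      0 gray
        0→2: 2 black — skip
        0→12: 12 is gray → back edge
Back edge closes the cycle 12 → 5 → 7 → 0 → 12; its vertices are {0, 5, 7, 12}.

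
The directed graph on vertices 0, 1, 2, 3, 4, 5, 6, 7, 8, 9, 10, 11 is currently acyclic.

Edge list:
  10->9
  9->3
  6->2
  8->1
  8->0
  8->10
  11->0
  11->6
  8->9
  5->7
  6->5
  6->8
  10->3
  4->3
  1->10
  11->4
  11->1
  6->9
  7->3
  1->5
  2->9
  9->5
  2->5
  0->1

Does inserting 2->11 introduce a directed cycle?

Yes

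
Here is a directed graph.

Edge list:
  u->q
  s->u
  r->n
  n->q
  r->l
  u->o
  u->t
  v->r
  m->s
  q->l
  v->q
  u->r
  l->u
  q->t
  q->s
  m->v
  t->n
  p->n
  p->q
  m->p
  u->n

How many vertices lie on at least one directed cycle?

A vertex is on a directed cycle iff it belongs to a strongly connected component of size ≥ 2 (or has a self-loop).
The vertices on cycles are {l, n, q, r, s, t, u} — 7 in total.

7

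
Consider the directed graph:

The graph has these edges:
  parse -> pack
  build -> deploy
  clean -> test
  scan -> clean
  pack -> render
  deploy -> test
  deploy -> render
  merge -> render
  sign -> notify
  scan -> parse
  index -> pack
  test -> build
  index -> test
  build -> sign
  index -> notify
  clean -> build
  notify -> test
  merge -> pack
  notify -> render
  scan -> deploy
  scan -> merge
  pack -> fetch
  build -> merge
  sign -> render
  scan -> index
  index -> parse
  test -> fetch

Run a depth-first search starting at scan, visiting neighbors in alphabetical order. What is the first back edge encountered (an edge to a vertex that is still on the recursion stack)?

DFS from scan (visiting neighbors in alphabetical order); mark gray on enter, black on exit:
scan gray
  clean gray
    build gray
      deploy gray
        render gray
        render black
        test gray
          test→build: build is gray → back edge
First back edge: test → build.

test->build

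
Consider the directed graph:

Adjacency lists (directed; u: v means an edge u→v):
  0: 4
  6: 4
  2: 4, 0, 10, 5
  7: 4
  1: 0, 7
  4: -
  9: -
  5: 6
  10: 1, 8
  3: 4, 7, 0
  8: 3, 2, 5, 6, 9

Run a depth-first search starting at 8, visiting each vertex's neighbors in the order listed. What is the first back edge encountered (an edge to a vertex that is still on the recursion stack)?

10->8

DFS from 8 (visiting each vertex's neighbors in the order listed); mark gray on enter, black on exit:
8 gray
  3 gray
    4 gray
    4 black
    7 gray
      7→4: 4 black — skip
    7 black
    0 gray
      0→4: 4 black — skip
    0 black
  3 black
  2 gray
    2→4: 4 black — skip
    2→0: 0 black — skip
    10 gray
      1 gray
        1→0: 0 black — skip
        1→7: 7 black — skip
      1 black
      10→8: 8 is gray → back edge
First back edge: 10 → 8.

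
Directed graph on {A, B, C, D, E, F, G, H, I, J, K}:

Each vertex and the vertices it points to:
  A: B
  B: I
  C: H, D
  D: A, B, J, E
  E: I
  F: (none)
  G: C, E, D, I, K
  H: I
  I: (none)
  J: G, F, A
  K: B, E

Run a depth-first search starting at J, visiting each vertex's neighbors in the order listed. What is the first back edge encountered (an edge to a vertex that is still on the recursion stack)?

DFS from J (visiting each vertex's neighbors in the order listed); mark gray on enter, black on exit:
J gray
  G gray
    C gray
      H gray
        I gray
        I black
      H black
      D gray
        A gray
          B gray
            B→I: I black — skip
          B black
        A black
        D→B: B black — skip
        D→J: J is gray → back edge
First back edge: D → J.

D→J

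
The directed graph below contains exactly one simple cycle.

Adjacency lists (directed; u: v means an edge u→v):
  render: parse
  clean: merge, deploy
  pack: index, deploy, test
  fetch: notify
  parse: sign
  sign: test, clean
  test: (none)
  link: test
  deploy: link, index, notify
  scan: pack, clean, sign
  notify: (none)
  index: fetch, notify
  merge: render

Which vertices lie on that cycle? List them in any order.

sign, clean, merge, parse, render

DFS with gray/black marking from sign:
sign gray
  test gray
  test black
  clean gray
    merge gray
      render gray
        parse gray
          parse→sign: sign is gray → back edge
Back edge closes the cycle sign → clean → merge → render → parse → sign; its vertices are {sign, clean, merge, parse, render}.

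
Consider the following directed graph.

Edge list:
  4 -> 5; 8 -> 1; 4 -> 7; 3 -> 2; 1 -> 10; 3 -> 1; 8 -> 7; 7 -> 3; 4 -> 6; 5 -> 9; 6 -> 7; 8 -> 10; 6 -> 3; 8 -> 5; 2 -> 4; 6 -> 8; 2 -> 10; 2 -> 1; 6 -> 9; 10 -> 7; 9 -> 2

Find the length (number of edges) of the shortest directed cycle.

For each vertex v, BFS finds the shortest path from v back to v.
The shortest such closed walk is 4 → 6 → 9 → 2 → 4, length 4.

4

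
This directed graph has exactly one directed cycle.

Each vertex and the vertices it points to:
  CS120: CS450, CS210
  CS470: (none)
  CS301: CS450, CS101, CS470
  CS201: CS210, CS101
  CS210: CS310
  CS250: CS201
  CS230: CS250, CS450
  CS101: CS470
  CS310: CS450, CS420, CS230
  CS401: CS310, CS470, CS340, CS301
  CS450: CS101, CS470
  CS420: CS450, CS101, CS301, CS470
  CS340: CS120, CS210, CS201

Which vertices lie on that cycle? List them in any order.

CS201, CS210, CS230, CS250, CS310

DFS with gray/black marking from CS310:
CS310 gray
  CS450 gray
    CS101 gray
      CS470 gray
      CS470 black
    CS101 black
    CS450→CS470: CS470 black — skip
  CS450 black
  CS420 gray
    CS420→CS450: CS450 black — skip
    CS420→CS101: CS101 black — skip
    CS301 gray
      CS301→CS450: CS450 black — skip
      CS301→CS101: CS101 black — skip
      CS301→CS470: CS470 black — skip
    CS301 black
    CS420→CS470: CS470 black — skip
  CS420 black
  CS230 gray
    CS250 gray
      CS201 gray
        CS210 gray
          CS210→CS310: CS310 is gray → back edge
Back edge closes the cycle CS310 → CS230 → CS250 → CS201 → CS210 → CS310; its vertices are {CS201, CS210, CS230, CS250, CS310}.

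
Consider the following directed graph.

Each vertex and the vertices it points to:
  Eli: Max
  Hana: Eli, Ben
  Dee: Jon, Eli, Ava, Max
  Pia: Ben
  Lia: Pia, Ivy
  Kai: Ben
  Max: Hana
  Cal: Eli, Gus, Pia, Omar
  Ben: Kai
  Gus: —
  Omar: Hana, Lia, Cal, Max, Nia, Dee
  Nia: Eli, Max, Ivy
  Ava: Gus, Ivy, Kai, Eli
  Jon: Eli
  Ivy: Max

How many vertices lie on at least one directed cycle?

7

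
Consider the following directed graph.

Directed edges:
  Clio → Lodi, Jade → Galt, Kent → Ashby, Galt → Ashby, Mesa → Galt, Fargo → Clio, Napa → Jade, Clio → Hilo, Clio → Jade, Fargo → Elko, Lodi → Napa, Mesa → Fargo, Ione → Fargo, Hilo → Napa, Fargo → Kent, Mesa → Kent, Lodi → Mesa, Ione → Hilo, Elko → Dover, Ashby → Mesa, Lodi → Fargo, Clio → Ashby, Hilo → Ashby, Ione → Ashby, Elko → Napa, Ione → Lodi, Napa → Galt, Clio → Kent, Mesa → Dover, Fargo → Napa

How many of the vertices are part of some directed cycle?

A vertex is on a directed cycle iff it belongs to a strongly connected component of size ≥ 2 (or has a self-loop).
The vertices on cycles are {Clio, Elko, Galt, Hilo, Jade, Kent, Lodi, Mesa, Napa, Ashby, Fargo} — 11 in total.

11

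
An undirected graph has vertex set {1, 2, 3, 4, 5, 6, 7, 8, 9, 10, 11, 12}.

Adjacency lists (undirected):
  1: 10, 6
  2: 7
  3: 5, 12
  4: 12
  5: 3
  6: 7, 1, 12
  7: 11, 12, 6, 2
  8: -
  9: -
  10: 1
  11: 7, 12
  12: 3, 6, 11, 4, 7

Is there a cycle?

Yes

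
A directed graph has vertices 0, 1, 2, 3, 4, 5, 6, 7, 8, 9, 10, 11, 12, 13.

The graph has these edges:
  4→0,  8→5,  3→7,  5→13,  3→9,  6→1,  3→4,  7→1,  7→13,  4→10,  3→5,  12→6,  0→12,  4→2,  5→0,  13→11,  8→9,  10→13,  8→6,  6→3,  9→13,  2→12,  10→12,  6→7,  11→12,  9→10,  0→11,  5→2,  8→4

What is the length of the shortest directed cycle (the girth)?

For each vertex v, BFS finds the shortest path from v back to v.
The shortest such closed walk is 6 → 3 → 4 → 0 → 12 → 6, length 5.

5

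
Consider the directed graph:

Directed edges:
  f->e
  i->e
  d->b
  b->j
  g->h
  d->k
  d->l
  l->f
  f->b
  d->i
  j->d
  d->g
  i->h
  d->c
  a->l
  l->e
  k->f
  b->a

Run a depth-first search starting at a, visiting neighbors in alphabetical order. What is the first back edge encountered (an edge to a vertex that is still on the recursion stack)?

b->a

DFS from a (visiting neighbors in alphabetical order); mark gray on enter, black on exit:
a gray
  l gray
    e gray
    e black
    f gray
      b gray
        b→a: a is gray → back edge
First back edge: b → a.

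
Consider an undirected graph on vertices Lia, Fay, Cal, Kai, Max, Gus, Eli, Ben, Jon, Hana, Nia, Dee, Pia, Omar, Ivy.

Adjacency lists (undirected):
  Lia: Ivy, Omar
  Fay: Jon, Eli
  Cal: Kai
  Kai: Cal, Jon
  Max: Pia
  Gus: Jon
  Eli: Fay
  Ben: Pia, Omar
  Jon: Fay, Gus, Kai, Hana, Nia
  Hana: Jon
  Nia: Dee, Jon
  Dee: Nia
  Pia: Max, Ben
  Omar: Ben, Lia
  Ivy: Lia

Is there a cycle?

No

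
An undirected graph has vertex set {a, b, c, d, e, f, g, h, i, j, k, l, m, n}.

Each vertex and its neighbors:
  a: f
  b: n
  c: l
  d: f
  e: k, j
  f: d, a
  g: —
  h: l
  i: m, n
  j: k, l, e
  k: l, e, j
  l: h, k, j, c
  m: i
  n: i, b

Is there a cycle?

Yes

DFS, tracking each vertex's parent; an edge to a visited non-parent vertex closes a cycle.
Start from m:
visit m (parent –)
  visit i (parent m)
    i–m: parent, skip
    visit n (parent i)
      n–i: parent, skip
      visit b (parent n)
        b–n: parent, skip
visit a (parent –)
  visit f (parent a)
    visit d (parent f)
      d–f: parent, skip
    f–a: parent, skip
visit c (parent –)
  visit l (parent c)
    visit h (parent l)
      h–l: parent, skip
    visit k (parent l)
      k–l: parent, skip
      visit e (parent k)
        e–k: parent, skip
        visit j (parent e)
          j–k: k visited and ≠ parent → cycle
Cycle: k – e – j – k.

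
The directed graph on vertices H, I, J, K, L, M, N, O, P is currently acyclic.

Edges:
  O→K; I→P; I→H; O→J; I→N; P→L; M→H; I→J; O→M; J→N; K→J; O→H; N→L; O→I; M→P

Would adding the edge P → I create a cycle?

Yes

Adding P→I creates a cycle iff I can already reach P.
Path from I: I → P.
So I → … → P → I is a cycle.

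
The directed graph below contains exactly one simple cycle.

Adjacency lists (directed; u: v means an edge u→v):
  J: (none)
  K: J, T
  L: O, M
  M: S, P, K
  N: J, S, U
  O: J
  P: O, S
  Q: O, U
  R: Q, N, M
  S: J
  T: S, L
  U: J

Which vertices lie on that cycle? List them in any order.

K, L, M, T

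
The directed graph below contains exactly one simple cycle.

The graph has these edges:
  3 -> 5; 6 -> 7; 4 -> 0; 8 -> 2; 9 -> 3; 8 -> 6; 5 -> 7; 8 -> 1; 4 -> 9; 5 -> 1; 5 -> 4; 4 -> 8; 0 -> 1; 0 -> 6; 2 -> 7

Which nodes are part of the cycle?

3, 4, 5, 9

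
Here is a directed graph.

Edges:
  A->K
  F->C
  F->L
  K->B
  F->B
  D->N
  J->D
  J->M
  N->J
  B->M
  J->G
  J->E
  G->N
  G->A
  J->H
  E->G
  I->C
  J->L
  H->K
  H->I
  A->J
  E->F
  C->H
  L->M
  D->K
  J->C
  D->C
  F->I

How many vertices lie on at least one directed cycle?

A vertex is on a directed cycle iff it belongs to a strongly connected component of size ≥ 2 (or has a self-loop).
The vertices on cycles are {A, C, D, E, G, H, I, J, N} — 9 in total.

9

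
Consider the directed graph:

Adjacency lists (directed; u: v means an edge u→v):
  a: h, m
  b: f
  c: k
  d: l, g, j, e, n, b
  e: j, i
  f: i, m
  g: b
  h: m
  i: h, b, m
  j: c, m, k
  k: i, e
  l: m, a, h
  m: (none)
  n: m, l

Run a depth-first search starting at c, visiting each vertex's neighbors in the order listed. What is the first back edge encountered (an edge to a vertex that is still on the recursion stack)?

f->i

DFS from c (visiting each vertex's neighbors in the order listed); mark gray on enter, black on exit:
c gray
  k gray
    i gray
      h gray
        m gray
        m black
      h black
      b gray
        f gray
          f→i: i is gray → back edge
First back edge: f → i.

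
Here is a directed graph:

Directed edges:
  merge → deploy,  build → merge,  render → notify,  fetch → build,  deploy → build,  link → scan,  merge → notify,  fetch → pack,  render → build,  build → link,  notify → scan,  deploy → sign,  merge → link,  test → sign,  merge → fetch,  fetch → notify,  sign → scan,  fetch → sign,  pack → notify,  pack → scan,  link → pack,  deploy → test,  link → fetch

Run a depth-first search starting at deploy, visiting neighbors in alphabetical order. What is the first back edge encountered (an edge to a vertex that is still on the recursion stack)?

fetch→build

DFS from deploy (visiting neighbors in alphabetical order); mark gray on enter, black on exit:
deploy gray
  build gray
    link gray
      fetch gray
        fetch→build: build is gray → back edge
First back edge: fetch → build.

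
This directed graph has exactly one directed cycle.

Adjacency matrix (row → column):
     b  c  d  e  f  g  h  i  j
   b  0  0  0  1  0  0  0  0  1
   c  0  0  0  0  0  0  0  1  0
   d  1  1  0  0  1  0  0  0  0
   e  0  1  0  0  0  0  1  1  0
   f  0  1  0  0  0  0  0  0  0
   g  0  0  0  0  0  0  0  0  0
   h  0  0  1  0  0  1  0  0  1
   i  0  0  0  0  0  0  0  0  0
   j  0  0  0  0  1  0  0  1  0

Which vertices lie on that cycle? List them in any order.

b, d, e, h

DFS with gray/black marking from h:
h gray
  d gray
    c gray
      i gray
      i black
    c black
    b gray
      j gray
        f gray
          f→c: c black — skip
        f black
        j→i: i black — skip
      j black
      e gray
        e→h: h is gray → back edge
Back edge closes the cycle h → d → b → e → h; its vertices are {b, d, e, h}.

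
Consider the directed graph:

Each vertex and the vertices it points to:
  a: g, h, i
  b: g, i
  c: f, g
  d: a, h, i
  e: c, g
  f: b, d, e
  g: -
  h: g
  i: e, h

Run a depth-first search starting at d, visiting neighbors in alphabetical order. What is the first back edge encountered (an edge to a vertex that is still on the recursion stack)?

DFS from d (visiting neighbors in alphabetical order); mark gray on enter, black on exit:
d gray
  a gray
    g gray
    g black
    h gray
      h→g: g black — skip
    h black
    i gray
      e gray
        c gray
          f gray
            b gray
              b→g: g black — skip
              b→i: i is gray → back edge
First back edge: b → i.

b→i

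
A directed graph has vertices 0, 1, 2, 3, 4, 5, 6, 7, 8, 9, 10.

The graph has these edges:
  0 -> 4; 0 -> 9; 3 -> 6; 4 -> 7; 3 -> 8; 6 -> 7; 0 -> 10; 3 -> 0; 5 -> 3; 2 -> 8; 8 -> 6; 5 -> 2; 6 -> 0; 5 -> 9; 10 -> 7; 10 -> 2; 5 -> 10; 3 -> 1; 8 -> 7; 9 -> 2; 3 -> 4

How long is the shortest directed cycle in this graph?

5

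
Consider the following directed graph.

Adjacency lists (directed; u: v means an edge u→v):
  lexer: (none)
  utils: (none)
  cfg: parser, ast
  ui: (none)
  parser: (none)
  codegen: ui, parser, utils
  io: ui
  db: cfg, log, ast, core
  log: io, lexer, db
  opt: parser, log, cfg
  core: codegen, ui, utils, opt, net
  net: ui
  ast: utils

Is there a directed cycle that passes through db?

Yes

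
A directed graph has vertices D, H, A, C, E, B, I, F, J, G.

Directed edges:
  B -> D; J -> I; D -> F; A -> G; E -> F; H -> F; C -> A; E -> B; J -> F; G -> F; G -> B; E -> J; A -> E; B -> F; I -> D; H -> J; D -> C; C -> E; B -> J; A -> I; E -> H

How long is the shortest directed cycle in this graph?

For each vertex v, BFS finds the shortest path from v back to v.
The shortest such closed walk is D → C → A → I → D, length 4.

4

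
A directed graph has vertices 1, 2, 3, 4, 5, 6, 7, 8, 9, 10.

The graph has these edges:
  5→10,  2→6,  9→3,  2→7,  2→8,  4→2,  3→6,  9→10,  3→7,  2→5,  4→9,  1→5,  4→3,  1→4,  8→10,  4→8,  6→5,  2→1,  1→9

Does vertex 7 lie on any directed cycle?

No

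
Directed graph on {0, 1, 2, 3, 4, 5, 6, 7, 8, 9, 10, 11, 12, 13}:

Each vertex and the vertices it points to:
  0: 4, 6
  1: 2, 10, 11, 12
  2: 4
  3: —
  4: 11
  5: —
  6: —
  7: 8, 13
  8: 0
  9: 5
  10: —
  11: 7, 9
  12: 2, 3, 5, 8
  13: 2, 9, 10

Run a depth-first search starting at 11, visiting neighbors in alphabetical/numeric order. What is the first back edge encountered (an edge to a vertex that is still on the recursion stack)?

DFS from 11 (visiting neighbors in alphabetical/numeric order); mark gray on enter, black on exit:
11 gray
  7 gray
    8 gray
      0 gray
        4 gray
          4→11: 11 is gray → back edge
First back edge: 4 → 11.

4->11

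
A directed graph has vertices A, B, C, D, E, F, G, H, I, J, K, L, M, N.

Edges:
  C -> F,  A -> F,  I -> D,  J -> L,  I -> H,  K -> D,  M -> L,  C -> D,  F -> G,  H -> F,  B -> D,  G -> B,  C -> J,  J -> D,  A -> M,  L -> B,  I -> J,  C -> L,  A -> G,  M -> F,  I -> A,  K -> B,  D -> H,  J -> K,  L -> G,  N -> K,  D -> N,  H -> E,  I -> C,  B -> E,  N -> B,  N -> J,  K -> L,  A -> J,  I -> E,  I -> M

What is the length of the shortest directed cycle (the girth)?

For each vertex v, BFS finds the shortest path from v back to v.
The shortest such closed walk is D → N → B → D, length 3.

3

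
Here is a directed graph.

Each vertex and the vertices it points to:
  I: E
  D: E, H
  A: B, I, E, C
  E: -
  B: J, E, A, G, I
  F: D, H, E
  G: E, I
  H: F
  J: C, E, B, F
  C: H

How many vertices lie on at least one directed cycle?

6

A vertex is on a directed cycle iff it belongs to a strongly connected component of size ≥ 2 (or has a self-loop).
The vertices on cycles are {A, B, D, F, H, J} — 6 in total.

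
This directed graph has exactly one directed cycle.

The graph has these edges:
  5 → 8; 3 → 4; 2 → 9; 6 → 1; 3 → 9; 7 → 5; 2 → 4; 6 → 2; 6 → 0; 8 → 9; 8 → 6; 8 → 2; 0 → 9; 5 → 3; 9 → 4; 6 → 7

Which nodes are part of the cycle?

5, 6, 7, 8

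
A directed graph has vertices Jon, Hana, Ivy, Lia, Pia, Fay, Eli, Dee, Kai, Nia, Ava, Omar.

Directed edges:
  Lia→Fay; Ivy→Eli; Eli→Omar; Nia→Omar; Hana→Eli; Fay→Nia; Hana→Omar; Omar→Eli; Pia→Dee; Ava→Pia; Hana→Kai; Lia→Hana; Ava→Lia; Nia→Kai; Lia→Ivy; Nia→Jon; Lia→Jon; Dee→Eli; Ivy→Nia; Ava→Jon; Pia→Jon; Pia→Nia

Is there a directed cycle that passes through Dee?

No

Dee lies on a cycle iff there is a path from Dee back to itself.
Exploring from Dee, it never reaches itself; equivalently, its strongly connected component is a singleton.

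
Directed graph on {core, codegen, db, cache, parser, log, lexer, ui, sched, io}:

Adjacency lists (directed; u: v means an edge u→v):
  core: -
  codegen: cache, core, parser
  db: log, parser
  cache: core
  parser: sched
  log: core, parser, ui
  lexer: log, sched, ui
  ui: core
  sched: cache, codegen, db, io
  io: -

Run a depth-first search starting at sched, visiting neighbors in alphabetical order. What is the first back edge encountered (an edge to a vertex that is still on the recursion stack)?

DFS from sched (visiting neighbors in alphabetical order); mark gray on enter, black on exit:
sched gray
  cache gray
    core gray
    core black
  cache black
  codegen gray
    codegen→cache: cache black — skip
    codegen→core: core black — skip
    parser gray
      parser→sched: sched is gray → back edge
First back edge: parser → sched.

parser->sched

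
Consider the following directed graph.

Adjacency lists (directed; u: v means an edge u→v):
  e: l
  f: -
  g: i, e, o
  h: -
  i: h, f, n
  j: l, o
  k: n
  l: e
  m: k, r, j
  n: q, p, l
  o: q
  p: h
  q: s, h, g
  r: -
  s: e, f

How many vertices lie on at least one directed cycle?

A vertex is on a directed cycle iff it belongs to a strongly connected component of size ≥ 2 (or has a self-loop).
The vertices on cycles are {e, g, i, l, n, o, q} — 7 in total.

7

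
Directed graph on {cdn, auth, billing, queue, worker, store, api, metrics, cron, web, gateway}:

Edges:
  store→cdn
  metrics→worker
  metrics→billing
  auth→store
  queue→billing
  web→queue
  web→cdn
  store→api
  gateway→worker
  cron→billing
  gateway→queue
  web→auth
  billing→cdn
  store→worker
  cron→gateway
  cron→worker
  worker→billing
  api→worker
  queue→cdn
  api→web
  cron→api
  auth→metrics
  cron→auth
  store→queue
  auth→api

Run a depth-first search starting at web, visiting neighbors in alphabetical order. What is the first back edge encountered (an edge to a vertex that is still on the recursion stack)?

api->web

DFS from web (visiting neighbors in alphabetical order); mark gray on enter, black on exit:
web gray
  auth gray
    api gray
      api→web: web is gray → back edge
First back edge: api → web.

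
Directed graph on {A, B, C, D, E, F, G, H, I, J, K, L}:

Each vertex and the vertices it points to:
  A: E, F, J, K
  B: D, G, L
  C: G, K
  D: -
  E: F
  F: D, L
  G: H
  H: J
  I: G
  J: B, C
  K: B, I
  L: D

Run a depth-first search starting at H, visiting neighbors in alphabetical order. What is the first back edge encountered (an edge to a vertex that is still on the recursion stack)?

G->H

DFS from H (visiting neighbors in alphabetical order); mark gray on enter, black on exit:
H gray
  J gray
    B gray
      D gray
      D black
      G gray
        G→H: H is gray → back edge
First back edge: G → H.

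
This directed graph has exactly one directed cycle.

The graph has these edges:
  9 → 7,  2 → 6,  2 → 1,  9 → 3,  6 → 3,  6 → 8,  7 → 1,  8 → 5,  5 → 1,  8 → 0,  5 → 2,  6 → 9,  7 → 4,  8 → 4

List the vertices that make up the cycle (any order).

2, 5, 6, 8

DFS with gray/black marking from 6:
6 gray
  8 gray
    0 gray
    0 black
    4 gray
    4 black
    5 gray
      2 gray
        2→6: 6 is gray → back edge
Back edge closes the cycle 6 → 8 → 5 → 2 → 6; its vertices are {2, 5, 6, 8}.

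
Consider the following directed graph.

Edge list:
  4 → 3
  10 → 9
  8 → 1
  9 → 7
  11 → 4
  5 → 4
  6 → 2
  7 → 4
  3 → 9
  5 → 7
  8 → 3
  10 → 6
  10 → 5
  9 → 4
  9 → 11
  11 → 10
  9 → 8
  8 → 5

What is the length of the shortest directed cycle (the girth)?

3

For each vertex v, BFS finds the shortest path from v back to v.
The shortest such closed walk is 11 → 10 → 9 → 11, length 3.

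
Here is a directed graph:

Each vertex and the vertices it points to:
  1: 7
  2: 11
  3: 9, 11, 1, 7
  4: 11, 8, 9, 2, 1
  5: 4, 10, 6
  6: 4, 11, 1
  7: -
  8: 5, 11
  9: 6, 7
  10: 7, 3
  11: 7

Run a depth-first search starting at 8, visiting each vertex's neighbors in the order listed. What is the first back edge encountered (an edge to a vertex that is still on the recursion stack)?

4→8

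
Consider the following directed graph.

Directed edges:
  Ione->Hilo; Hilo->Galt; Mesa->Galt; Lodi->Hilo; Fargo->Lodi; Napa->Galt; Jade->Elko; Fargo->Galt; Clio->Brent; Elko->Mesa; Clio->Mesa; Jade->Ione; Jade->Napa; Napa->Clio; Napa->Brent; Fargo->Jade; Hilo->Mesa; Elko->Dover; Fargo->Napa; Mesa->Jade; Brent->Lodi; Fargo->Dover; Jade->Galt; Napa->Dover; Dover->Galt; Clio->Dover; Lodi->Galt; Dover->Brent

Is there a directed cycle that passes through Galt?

No

Galt lies on a cycle iff there is a path from Galt back to itself.
Exploring from Galt, it never reaches itself; equivalently, its strongly connected component is a singleton.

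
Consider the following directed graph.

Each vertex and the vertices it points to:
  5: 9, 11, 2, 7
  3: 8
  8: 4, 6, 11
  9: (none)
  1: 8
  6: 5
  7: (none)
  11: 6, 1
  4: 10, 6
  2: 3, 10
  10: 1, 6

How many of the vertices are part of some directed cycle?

A vertex is on a directed cycle iff it belongs to a strongly connected component of size ≥ 2 (or has a self-loop).
The vertices on cycles are {1, 2, 3, 4, 5, 6, 8, 10, 11} — 9 in total.

9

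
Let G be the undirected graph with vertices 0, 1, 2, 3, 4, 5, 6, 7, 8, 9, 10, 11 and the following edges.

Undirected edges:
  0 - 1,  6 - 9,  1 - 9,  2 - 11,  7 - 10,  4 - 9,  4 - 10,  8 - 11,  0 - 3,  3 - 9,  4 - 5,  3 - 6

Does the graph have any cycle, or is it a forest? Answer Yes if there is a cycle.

Yes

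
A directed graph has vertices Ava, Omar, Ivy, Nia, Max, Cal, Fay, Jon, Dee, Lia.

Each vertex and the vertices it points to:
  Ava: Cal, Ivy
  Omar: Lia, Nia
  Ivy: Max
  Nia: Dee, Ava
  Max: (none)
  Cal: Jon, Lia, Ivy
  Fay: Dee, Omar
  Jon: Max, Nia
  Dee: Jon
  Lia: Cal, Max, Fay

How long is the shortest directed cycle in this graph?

For each vertex v, BFS finds the shortest path from v back to v.
The shortest such closed walk is Lia → Cal → Lia, length 2.

2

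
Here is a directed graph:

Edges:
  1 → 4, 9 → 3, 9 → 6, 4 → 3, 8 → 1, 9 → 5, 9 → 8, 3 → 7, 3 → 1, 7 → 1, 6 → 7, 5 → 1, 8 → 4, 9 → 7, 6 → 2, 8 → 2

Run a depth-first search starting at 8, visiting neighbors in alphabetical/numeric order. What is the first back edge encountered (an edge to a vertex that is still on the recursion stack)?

3->1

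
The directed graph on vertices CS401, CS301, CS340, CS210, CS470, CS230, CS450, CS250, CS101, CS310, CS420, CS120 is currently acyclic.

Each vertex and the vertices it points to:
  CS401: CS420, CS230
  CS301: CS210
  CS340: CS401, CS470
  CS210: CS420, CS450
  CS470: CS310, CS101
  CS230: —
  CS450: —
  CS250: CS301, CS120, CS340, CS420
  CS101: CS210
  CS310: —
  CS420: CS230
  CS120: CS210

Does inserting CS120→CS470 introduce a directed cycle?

No

Adding CS120→CS470 creates a cycle iff CS470 can already reach CS120.
Explore from CS470: no path reaches CS120. The graph stays acyclic.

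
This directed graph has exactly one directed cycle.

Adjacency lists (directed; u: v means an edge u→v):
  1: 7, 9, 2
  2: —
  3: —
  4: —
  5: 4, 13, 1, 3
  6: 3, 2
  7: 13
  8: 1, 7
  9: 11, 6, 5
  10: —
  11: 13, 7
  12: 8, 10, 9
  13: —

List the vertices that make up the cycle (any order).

1, 5, 9

DFS with gray/black marking from 9:
9 gray
  11 gray
    13 gray
    13 black
    7 gray
      7→13: 13 black — skip
    7 black
  11 black
  6 gray
    3 gray
    3 black
    2 gray
    2 black
  6 black
  5 gray
    4 gray
    4 black
    5→13: 13 black — skip
    1 gray
      1→7: 7 black — skip
      1→9: 9 is gray → back edge
Back edge closes the cycle 9 → 5 → 1 → 9; its vertices are {1, 5, 9}.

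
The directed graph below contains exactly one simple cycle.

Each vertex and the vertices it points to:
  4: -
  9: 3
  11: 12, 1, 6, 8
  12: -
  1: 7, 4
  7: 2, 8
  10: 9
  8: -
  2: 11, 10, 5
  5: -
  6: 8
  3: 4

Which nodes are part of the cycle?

1, 2, 7, 11

DFS with gray/black marking from 7:
7 gray
  2 gray
    11 gray
      12 gray
      12 black
      1 gray
        1→7: 7 is gray → back edge
Back edge closes the cycle 7 → 2 → 11 → 1 → 7; its vertices are {1, 2, 7, 11}.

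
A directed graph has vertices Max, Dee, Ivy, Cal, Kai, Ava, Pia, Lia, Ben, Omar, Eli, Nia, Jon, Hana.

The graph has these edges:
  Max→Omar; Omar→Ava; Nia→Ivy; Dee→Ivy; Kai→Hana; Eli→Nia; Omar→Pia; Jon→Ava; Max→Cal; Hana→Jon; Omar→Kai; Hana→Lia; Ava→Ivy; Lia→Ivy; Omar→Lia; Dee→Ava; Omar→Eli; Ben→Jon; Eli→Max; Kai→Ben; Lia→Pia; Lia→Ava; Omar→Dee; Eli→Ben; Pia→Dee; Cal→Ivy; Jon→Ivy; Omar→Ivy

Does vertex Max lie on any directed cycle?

Max is on a cycle iff Max can reach itself via ≥1 edge.
Max → Omar → Eli → Max — yes.

Yes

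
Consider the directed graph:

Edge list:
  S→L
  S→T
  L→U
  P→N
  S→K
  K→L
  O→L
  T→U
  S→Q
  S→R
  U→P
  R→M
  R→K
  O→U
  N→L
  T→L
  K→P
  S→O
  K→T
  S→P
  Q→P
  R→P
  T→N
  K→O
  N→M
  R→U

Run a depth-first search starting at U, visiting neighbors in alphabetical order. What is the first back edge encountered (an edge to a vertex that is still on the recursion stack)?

L→U

DFS from U (visiting neighbors in alphabetical order); mark gray on enter, black on exit:
U gray
  P gray
    N gray
      L gray
        L→U: U is gray → back edge
First back edge: L → U.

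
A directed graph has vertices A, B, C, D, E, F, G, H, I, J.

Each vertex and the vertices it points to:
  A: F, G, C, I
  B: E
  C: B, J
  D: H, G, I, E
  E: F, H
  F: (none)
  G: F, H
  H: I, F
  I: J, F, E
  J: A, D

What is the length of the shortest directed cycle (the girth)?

3

For each vertex v, BFS finds the shortest path from v back to v.
The shortest such closed walk is J → A → C → J, length 3.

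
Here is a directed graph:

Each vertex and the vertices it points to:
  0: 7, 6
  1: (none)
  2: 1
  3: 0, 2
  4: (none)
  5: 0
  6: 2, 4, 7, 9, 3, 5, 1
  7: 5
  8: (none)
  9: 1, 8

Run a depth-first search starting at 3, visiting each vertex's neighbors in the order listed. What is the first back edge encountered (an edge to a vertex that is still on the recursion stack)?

DFS from 3 (visiting each vertex's neighbors in the order listed); mark gray on enter, black on exit:
3 gray
  0 gray
    7 gray
      5 gray
        5→0: 0 is gray → back edge
First back edge: 5 → 0.

5→0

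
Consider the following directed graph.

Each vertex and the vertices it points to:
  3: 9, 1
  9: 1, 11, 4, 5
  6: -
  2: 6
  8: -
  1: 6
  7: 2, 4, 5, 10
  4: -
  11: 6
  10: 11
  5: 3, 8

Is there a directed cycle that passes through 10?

No

10 lies on a cycle iff there is a path from 10 back to itself.
Exploring from 10, it never reaches itself; equivalently, its strongly connected component is a singleton.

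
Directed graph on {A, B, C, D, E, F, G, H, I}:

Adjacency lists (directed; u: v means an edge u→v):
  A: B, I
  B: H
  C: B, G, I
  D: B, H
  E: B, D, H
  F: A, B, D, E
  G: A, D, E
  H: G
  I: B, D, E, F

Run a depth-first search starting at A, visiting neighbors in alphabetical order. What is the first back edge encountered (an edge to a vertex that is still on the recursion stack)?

G→A

DFS from A (visiting neighbors in alphabetical order); mark gray on enter, black on exit:
A gray
  B gray
    H gray
      G gray
        G→A: A is gray → back edge
First back edge: G → A.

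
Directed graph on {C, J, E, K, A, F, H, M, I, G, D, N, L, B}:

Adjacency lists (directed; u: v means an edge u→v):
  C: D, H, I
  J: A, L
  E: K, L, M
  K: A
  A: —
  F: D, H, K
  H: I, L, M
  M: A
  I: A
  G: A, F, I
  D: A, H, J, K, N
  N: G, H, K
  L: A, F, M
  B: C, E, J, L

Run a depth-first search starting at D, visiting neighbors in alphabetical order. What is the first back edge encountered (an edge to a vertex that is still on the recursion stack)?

F->D

DFS from D (visiting neighbors in alphabetical order); mark gray on enter, black on exit:
D gray
  A gray
  A black
  H gray
    I gray
      I→A: A black — skip
    I black
    L gray
      L→A: A black — skip
      F gray
        F→D: D is gray → back edge
First back edge: F → D.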